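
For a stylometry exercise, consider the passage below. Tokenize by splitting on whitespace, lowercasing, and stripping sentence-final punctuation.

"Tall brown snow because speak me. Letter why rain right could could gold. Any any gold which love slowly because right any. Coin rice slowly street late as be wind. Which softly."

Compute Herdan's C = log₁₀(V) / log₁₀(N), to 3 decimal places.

N = 32, V = 24.
log₁₀(V) = 1.380211, log₁₀(N) = 1.505150
C = 1.380211 / 1.505150 = 0.917

0.917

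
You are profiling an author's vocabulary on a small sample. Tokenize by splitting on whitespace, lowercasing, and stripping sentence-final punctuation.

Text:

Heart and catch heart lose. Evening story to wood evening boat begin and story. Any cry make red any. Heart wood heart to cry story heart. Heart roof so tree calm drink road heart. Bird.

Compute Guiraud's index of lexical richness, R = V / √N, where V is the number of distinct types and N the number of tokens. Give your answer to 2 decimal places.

3.55

N = 35, V = 21.
√N = 5.916080
R = 21 / 5.916080 = 3.55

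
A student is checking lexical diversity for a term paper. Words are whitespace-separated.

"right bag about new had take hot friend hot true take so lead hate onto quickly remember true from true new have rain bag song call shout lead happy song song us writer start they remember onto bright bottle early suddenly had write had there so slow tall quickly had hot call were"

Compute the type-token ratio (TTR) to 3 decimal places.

N = 53 tokens, V = 35 types.
TTR = V / N = 35 / 53 = 0.660

0.660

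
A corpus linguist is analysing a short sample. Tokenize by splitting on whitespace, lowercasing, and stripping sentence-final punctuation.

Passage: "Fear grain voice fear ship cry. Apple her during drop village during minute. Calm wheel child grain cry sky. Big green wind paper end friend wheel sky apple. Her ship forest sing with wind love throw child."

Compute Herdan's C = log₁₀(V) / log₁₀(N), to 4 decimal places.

0.9023

N = 37, V = 26.
log₁₀(V) = 1.414973, log₁₀(N) = 1.568202
C = 1.414973 / 1.568202 = 0.9023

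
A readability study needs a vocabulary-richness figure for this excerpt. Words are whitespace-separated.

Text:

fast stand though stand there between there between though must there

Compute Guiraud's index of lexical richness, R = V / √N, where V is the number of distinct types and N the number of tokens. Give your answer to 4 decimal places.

N = 11, V = 6.
√N = 3.316625
R = 6 / 3.316625 = 1.8091

1.8091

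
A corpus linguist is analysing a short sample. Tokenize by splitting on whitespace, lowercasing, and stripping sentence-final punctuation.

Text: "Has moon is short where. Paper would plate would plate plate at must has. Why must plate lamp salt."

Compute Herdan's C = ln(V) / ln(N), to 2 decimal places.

N = 19, V = 13.
ln(V) = 2.564949, ln(N) = 2.944439
C = 2.564949 / 2.944439 = 0.87

0.87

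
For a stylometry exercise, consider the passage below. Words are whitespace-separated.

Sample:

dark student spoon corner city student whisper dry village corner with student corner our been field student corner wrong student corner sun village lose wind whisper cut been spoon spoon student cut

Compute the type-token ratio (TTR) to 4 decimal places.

0.5313

N = 32 tokens, V = 17 types.
TTR = V / N = 17 / 32 = 0.5313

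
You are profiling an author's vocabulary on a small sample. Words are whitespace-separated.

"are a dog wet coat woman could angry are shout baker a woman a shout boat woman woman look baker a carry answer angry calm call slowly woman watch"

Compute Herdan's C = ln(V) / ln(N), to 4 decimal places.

0.8584

N = 29, V = 18.
ln(V) = 2.890372, ln(N) = 3.367296
C = 2.890372 / 3.367296 = 0.8584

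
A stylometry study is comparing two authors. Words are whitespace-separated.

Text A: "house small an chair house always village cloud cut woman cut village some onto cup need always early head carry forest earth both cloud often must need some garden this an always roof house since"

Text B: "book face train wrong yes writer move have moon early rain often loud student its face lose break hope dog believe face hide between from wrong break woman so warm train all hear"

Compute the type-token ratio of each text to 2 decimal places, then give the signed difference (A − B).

-0.14

TTR(A) = 25/35 = 0.71
TTR(B) = 28/33 = 0.85
Difference = 0.71 − 0.85 = -0.14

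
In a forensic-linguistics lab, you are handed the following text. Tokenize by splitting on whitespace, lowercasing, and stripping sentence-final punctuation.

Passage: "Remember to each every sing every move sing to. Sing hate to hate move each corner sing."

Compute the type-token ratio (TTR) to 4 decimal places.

N = 17 tokens, V = 8 types.
TTR = V / N = 8 / 17 = 0.4706

0.4706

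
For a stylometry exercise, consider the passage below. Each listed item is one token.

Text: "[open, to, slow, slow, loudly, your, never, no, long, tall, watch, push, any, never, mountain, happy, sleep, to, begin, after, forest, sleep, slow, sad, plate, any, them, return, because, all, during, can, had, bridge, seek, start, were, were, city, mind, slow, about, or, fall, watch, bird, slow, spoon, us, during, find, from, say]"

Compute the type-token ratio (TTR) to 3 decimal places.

N = 53 tokens, V = 42 types.
TTR = V / N = 42 / 53 = 0.792

0.792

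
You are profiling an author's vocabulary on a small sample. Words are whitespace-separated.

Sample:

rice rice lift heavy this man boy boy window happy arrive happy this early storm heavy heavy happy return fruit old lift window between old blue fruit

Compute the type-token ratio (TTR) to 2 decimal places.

0.59

N = 27 tokens, V = 16 types.
TTR = V / N = 16 / 27 = 0.59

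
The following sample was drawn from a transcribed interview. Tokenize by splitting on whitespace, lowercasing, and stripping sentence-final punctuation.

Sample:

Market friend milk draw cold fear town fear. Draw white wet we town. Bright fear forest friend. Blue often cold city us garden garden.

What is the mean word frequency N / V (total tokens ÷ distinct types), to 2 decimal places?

N = 24 tokens, V = 17 types.
Mean frequency = N / V = 24 / 17 = 1.41

1.41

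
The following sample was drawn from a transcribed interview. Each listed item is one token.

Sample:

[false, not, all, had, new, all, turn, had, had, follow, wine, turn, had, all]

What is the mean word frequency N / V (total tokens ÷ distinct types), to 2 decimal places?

1.75

N = 14 tokens, V = 8 types.
Mean frequency = N / V = 14 / 8 = 1.75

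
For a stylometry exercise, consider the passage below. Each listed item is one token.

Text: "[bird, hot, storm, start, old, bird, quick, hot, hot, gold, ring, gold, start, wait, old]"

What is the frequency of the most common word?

3

Frequencies: hot:3, bird:2, start:2, old:2, gold:2, storm:1, quick:1, ring:1, wait:1
Most common: 'hot' with frequency 3.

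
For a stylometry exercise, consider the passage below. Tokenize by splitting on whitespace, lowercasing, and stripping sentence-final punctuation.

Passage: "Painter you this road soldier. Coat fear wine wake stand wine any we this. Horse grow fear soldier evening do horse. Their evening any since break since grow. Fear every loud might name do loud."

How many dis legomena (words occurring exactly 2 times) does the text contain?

10

Frequencies: fear:3, this:2, soldier:2, wine:2, any:2, horse:2, grow:2, evening:2, do:2, since:2, loud:2, painter:1, you:1, road:1, coat:1, wake:1, stand:1, we:1, their:1, break:1, … (3 more, each freq 1)
Words with frequency 2: any, do, evening, grow, horse, loud, since, soldier, this, wine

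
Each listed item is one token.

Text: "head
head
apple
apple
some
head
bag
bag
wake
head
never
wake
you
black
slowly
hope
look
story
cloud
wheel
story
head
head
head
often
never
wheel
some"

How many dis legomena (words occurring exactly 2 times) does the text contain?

Frequencies: head:7, apple:2, some:2, bag:2, wake:2, never:2, story:2, wheel:2, you:1, black:1, slowly:1, hope:1, look:1, cloud:1, often:1
Words with frequency 2: apple, bag, never, some, story, wake, wheel

7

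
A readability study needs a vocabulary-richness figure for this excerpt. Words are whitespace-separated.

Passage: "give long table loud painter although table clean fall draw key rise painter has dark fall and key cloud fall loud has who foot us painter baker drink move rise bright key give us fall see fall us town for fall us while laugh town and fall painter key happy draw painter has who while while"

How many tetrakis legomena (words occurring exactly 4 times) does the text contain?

Frequencies: fall:7, painter:5, key:4, us:4, has:3, while:3, give:2, table:2, loud:2, draw:2, rise:2, and:2, who:2, town:2, long:1, although:1, clean:1, dark:1, cloud:1, foot:1, … (8 more, each freq 1)
Words with frequency 4: key, us

2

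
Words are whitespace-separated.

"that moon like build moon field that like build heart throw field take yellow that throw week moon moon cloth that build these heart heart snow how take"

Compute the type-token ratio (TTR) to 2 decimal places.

N = 28 tokens, V = 14 types.
TTR = V / N = 14 / 28 = 0.50

0.50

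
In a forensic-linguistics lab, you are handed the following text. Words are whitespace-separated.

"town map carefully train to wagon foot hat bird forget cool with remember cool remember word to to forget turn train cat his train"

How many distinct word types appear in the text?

17

Distinct types: {bird, carefully, cat, cool, foot, forget, hat, his, map, remember, to, town, train, turn, wagon, with, word}
V = 17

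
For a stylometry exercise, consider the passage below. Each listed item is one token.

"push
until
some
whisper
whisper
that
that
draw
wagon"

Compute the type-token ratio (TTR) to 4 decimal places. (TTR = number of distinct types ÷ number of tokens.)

N = 9 tokens, V = 7 types.
TTR = V / N = 7 / 9 = 0.7778

0.7778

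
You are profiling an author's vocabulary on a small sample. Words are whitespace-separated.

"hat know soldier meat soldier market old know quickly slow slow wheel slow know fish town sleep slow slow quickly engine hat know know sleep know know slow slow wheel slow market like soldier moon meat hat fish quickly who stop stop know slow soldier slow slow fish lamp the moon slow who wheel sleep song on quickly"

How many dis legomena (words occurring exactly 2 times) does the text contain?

Frequencies: slow:12, know:8, soldier:4, quickly:4, hat:3, wheel:3, fish:3, sleep:3, meat:2, market:2, moon:2, who:2, stop:2, old:1, town:1, engine:1, like:1, lamp:1, the:1, song:1, … (1 more, each freq 1)
Words with frequency 2: market, meat, moon, stop, who

5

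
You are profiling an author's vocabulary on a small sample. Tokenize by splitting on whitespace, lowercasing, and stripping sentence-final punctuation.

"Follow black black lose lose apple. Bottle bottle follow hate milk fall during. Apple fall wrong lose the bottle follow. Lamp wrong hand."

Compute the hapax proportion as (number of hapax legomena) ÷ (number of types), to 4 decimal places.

Frequencies: follow:3, lose:3, bottle:3, black:2, apple:2, fall:2, wrong:2, hate:1, milk:1, during:1, the:1, lamp:1, hand:1
Hapax count = 6; type count = 13.
Ratio = 6 / 13 = 0.4615

0.4615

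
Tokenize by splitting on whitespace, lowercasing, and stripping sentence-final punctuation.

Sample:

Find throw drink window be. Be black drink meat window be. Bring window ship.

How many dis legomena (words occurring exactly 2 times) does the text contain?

Frequencies: window:3, be:3, drink:2, find:1, throw:1, black:1, meat:1, bring:1, ship:1
Words with frequency 2: drink

1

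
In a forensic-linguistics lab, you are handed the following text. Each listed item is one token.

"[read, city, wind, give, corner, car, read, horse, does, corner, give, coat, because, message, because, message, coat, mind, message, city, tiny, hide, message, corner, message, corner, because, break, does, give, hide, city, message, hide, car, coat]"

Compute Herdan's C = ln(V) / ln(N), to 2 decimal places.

N = 36, V = 15.
ln(V) = 2.708050, ln(N) = 3.583519
C = 2.708050 / 3.583519 = 0.76

0.76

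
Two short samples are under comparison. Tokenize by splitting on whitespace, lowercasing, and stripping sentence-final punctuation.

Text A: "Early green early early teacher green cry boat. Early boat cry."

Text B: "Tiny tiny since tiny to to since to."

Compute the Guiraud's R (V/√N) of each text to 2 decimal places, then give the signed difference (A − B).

0.45

A: V=5, N=11, R=1.51
B: V=3, N=8, R=1.06
Difference = 1.51 − 1.06 = 0.45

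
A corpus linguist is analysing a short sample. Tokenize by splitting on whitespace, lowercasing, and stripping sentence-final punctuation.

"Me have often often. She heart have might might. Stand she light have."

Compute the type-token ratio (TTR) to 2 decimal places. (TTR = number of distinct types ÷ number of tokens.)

0.62

N = 13 tokens, V = 8 types.
TTR = V / N = 8 / 13 = 0.62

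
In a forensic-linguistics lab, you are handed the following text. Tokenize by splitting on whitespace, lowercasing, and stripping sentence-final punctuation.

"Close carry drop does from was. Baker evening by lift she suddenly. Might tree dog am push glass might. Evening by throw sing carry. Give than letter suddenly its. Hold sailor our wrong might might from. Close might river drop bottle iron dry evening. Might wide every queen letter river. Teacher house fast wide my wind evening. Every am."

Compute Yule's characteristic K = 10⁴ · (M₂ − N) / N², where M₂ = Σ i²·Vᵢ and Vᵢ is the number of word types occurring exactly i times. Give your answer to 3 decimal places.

183.855

Frequencies: might:6, evening:4, close:2, carry:2, drop:2, from:2, by:2, suddenly:2, am:2, letter:2, river:2, wide:2, every:2, does:1, was:1, baker:1, lift:1, she:1, tree:1, dog:1, … (20 more, each freq 1)
N = 59. Frequency spectrum: V_1=27, V_2=11, V_4=1, V_6=1
M₂ = 1²·27 + 2²·11 + 4²·1 + 6²·1 = 123
K = 10000 × (123 − 59) / 59² = 183.855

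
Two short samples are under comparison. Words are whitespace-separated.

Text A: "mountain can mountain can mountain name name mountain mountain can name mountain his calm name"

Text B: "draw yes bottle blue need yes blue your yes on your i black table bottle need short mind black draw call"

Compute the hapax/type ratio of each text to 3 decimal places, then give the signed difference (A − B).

A: hapax=2, V=5, ratio=0.400
B: hapax=6, V=13, ratio=0.462
Difference = 0.400 − 0.462 = -0.062

-0.062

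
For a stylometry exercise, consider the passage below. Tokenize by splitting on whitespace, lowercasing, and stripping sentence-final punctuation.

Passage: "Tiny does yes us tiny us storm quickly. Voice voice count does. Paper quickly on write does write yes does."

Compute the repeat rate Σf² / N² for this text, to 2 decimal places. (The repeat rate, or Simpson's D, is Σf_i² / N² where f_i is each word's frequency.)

0.11

Frequencies: does:4, tiny:2, yes:2, us:2, quickly:2, voice:2, write:2, storm:1, count:1, paper:1, on:1
Σf² = 44; N² = 400
Repeat rate = 44 / 400 = 0.11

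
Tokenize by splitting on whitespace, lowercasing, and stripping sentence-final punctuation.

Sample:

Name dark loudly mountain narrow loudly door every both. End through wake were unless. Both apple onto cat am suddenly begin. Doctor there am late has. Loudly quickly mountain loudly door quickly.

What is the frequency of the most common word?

Frequencies: loudly:4, mountain:2, door:2, both:2, am:2, quickly:2, name:1, dark:1, narrow:1, every:1, end:1, through:1, wake:1, were:1, unless:1, apple:1, onto:1, cat:1, suddenly:1, begin:1, … (4 more, each freq 1)
Most common: 'loudly' with frequency 4.

4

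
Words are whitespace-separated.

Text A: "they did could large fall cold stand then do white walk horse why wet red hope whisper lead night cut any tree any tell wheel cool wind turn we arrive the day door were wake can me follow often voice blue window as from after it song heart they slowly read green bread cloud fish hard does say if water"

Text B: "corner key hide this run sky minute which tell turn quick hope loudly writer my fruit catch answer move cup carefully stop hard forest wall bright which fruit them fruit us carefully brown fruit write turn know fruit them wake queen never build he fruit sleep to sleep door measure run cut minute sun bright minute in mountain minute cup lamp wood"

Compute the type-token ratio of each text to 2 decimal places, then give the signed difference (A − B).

0.23

TTR(A) = 58/60 = 0.97
TTR(B) = 46/62 = 0.74
Difference = 0.97 − 0.74 = 0.23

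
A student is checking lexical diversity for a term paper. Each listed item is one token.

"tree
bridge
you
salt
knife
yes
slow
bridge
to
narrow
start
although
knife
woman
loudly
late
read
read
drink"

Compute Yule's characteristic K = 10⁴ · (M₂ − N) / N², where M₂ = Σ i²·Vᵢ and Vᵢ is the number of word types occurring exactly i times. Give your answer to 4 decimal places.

Frequencies: bridge:2, knife:2, read:2, tree:1, you:1, salt:1, yes:1, slow:1, to:1, narrow:1, start:1, although:1, woman:1, loudly:1, late:1, drink:1
N = 19. Frequency spectrum: V_1=13, V_2=3
M₂ = 1²·13 + 2²·3 = 25
K = 10000 × (25 − 19) / 19² = 166.2050

166.2050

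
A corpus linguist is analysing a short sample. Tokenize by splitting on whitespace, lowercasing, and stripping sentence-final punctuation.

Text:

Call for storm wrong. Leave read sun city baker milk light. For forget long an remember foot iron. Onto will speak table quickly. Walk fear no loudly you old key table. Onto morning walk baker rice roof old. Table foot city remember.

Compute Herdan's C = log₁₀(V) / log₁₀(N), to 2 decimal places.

N = 42, V = 32.
log₁₀(V) = 1.505150, log₁₀(N) = 1.623249
C = 1.505150 / 1.623249 = 0.93

0.93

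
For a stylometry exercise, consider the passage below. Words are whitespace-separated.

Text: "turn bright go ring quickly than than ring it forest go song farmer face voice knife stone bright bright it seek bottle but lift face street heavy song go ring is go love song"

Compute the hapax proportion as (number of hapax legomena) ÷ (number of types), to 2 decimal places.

0.68

Frequencies: go:4, bright:3, ring:3, song:3, than:2, it:2, face:2, turn:1, quickly:1, forest:1, farmer:1, voice:1, knife:1, stone:1, seek:1, bottle:1, but:1, lift:1, street:1, heavy:1, … (2 more, each freq 1)
Hapax count = 15; type count = 22.
Ratio = 15 / 22 = 0.68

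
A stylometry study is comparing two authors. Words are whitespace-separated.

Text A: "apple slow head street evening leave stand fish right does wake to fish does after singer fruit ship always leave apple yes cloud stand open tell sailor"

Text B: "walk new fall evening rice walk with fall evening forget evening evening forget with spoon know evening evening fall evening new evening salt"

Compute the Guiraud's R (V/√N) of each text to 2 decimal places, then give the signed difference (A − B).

2.14

A: V=22, N=27, R=4.23
B: V=10, N=23, R=2.09
Difference = 4.23 − 2.09 = 2.14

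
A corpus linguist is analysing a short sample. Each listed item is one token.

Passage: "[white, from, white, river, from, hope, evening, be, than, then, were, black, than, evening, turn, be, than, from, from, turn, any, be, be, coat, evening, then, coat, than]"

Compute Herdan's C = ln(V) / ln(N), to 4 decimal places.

0.7697

N = 28, V = 13.
ln(V) = 2.564949, ln(N) = 3.332205
C = 2.564949 / 3.332205 = 0.7697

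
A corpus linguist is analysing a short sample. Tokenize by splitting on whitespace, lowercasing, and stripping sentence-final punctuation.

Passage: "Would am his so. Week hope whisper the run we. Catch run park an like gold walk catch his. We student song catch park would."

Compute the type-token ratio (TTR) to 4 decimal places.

0.7200

N = 25 tokens, V = 18 types.
TTR = V / N = 18 / 25 = 0.7200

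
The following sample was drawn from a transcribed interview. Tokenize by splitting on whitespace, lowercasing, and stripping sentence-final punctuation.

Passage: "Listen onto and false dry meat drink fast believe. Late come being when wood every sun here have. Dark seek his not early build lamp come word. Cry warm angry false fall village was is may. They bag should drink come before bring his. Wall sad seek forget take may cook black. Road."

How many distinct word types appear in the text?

Distinct types: {and, angry, bag, before, being, believe, black, bring, build, come, cook, cry, dark, drink, dry, early, every, fall, false, fast, forget, have, here, his, is, lamp, late, listen, may, meat, not, onto, road, sad, seek, should, sun, take, they, village, wall, warm, was, when, wood, word}
V = 46

46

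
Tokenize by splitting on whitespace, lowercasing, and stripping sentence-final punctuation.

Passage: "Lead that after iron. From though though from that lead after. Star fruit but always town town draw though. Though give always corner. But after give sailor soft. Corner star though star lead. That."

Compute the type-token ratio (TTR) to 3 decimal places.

N = 34 tokens, V = 16 types.
TTR = V / N = 16 / 34 = 0.471

0.471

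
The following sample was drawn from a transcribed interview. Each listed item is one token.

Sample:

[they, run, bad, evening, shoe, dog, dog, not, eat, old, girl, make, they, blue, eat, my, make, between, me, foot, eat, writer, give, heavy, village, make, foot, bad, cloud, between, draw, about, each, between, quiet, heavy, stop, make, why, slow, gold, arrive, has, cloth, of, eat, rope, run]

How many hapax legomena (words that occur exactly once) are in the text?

Frequencies: eat:4, make:4, between:3, they:2, run:2, bad:2, dog:2, foot:2, heavy:2, evening:1, shoe:1, not:1, old:1, girl:1, blue:1, my:1, me:1, writer:1, give:1, village:1, … (14 more, each freq 1)
Hapax (freq=1): about, arrive, blue, cloth, cloud, draw, each, evening, girl, give, gold, has, me, my, not, of, old, quiet, rope, shoe, slow, stop, village, why, writer

25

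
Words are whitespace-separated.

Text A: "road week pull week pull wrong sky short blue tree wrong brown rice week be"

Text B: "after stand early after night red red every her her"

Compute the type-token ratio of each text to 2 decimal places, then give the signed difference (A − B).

0.03

TTR(A) = 11/15 = 0.73
TTR(B) = 7/10 = 0.70
Difference = 0.73 − 0.70 = 0.03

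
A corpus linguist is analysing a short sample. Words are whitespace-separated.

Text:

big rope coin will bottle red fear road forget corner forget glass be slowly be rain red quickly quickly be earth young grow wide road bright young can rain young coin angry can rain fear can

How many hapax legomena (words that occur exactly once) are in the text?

Frequencies: be:3, rain:3, young:3, can:3, coin:2, red:2, fear:2, road:2, forget:2, quickly:2, big:1, rope:1, will:1, bottle:1, corner:1, glass:1, slowly:1, earth:1, grow:1, wide:1, … (2 more, each freq 1)
Hapax (freq=1): angry, big, bottle, bright, corner, earth, glass, grow, rope, slowly, wide, will

12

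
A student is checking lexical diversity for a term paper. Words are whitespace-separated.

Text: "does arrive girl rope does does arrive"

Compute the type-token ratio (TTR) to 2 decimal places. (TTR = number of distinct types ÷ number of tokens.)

0.57

N = 7 tokens, V = 4 types.
TTR = V / N = 4 / 7 = 0.57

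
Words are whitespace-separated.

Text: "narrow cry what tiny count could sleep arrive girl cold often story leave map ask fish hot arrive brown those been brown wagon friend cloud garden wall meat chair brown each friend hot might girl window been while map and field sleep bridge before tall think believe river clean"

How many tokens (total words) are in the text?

Tokens: narrow, cry, what, tiny, count, could, sleep, arrive, girl, cold, often, story, leave, map, ask, fish, hot, arrive, brown, those, been, brown, wagon, friend, cloud, garden, wall, meat, chair, brown, each, friend, hot, might, girl, window, been, while, map, and, field, sleep, bridge, before, tall, think, believe, river, clean
N = 49

49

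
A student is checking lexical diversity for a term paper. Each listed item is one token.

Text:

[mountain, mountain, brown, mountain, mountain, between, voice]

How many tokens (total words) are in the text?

7

Tokens: mountain, mountain, brown, mountain, mountain, between, voice
N = 7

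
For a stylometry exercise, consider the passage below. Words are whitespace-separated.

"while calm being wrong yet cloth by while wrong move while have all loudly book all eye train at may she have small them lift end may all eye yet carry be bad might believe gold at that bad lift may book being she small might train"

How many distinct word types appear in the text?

Distinct types: {all, at, bad, be, being, believe, book, by, calm, carry, cloth, end, eye, gold, have, lift, loudly, may, might, move, she, small, that, them, train, while, wrong, yet}
V = 28

28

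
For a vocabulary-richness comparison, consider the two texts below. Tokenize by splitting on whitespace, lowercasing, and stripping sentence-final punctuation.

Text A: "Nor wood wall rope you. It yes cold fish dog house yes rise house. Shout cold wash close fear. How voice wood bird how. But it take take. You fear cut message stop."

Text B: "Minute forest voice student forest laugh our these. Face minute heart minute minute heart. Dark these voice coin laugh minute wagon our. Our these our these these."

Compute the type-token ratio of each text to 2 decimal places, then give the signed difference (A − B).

0.29

TTR(A) = 24/33 = 0.73
TTR(B) = 12/27 = 0.44
Difference = 0.73 − 0.44 = 0.29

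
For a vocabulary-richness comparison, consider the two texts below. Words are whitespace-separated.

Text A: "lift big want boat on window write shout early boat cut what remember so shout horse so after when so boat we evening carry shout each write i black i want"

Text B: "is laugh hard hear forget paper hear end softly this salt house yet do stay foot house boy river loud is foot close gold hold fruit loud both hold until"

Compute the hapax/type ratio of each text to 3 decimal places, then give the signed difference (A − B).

-0.023

A: hapax=16, V=22, ratio=0.727
B: hapax=18, V=24, ratio=0.750
Difference = 0.727 − 0.750 = -0.023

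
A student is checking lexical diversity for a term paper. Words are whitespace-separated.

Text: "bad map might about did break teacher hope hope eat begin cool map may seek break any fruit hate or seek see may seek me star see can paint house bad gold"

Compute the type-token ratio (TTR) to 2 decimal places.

N = 32 tokens, V = 24 types.
TTR = V / N = 24 / 32 = 0.75

0.75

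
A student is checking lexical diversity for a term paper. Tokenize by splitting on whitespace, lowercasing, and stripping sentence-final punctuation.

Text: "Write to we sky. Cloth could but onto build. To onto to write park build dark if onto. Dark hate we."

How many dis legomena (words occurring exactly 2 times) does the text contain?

4

Frequencies: to:3, onto:3, write:2, we:2, build:2, dark:2, sky:1, cloth:1, could:1, but:1, park:1, if:1, hate:1
Words with frequency 2: build, dark, we, write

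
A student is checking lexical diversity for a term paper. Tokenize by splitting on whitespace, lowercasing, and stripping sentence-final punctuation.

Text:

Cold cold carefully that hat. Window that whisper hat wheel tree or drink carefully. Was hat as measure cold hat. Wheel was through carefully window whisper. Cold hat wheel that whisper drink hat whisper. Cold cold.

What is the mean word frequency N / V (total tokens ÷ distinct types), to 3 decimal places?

2.571

N = 36 tokens, V = 14 types.
Mean frequency = N / V = 36 / 14 = 2.571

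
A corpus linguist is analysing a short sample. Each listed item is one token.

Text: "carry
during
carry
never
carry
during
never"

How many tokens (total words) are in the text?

7

Tokens: carry, during, carry, never, carry, during, never
N = 7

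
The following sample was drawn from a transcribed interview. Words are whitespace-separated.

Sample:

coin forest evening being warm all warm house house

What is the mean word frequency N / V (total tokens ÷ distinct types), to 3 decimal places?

N = 9 tokens, V = 7 types.
Mean frequency = N / V = 9 / 7 = 1.286

1.286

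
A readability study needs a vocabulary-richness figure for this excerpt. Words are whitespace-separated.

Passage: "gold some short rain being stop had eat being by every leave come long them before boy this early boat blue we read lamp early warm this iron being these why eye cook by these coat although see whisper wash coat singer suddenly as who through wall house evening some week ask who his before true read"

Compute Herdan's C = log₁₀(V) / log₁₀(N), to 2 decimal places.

0.95

N = 57, V = 46.
log₁₀(V) = 1.662758, log₁₀(N) = 1.755875
C = 1.662758 / 1.755875 = 0.95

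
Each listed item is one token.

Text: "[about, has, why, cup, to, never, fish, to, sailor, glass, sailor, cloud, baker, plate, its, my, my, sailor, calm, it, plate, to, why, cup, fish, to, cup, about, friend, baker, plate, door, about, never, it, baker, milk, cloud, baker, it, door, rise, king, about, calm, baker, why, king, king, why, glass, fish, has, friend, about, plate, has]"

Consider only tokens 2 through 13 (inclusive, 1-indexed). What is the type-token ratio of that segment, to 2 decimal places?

0.83

Segment tokens 2–13: has, why, cup, to, never, fish, to, sailor, glass, sailor, cloud, baker
Segment N = 12, segment V = 10.
TTR = 10 / 12 = 0.83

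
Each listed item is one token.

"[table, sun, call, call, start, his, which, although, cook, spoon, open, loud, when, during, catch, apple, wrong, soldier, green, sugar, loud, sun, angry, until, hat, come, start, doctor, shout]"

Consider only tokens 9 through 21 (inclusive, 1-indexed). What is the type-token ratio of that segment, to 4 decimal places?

Segment tokens 9–21: cook, spoon, open, loud, when, during, catch, apple, wrong, soldier, green, sugar, loud
Segment N = 13, segment V = 12.
TTR = 12 / 13 = 0.9231

0.9231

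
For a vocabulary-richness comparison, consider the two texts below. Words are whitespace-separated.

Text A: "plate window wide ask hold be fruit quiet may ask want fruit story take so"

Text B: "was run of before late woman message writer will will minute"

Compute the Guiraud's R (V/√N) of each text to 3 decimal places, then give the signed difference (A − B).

A: V=13, N=15, R=3.357
B: V=10, N=11, R=3.015
Difference = 3.357 − 3.015 = 0.342

0.342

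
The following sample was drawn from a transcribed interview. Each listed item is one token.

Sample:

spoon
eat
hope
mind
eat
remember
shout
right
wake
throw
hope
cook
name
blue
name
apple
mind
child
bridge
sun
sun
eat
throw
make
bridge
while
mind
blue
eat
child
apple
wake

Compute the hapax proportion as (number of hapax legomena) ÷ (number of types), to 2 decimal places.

Frequencies: eat:4, mind:3, hope:2, wake:2, throw:2, name:2, blue:2, apple:2, child:2, bridge:2, sun:2, spoon:1, remember:1, shout:1, right:1, cook:1, make:1, while:1
Hapax count = 7; type count = 18.
Ratio = 7 / 18 = 0.39

0.39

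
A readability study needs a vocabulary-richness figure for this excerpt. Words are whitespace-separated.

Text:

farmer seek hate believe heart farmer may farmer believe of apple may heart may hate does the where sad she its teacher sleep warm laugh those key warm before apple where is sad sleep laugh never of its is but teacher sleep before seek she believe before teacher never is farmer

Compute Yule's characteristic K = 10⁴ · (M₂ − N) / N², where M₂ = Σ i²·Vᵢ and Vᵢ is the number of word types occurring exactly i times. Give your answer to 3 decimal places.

276.817

Frequencies: farmer:4, believe:3, may:3, teacher:3, sleep:3, before:3, is:3, seek:2, hate:2, heart:2, of:2, apple:2, where:2, sad:2, she:2, its:2, warm:2, laugh:2, never:2, does:1, … (4 more, each freq 1)
N = 51. Frequency spectrum: V_1=5, V_2=12, V_3=6, V_4=1
M₂ = 1²·5 + 2²·12 + 3²·6 + 4²·1 = 123
K = 10000 × (123 − 51) / 51² = 276.817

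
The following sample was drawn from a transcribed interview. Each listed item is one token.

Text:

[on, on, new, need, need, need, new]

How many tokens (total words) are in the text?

7

Tokens: on, on, new, need, need, need, new
N = 7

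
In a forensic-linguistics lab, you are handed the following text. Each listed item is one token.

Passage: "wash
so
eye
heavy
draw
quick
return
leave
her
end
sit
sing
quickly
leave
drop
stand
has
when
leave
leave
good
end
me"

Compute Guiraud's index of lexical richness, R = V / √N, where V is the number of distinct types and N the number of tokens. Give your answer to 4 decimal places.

3.9618

N = 23, V = 19.
√N = 4.795832
R = 19 / 4.795832 = 3.9618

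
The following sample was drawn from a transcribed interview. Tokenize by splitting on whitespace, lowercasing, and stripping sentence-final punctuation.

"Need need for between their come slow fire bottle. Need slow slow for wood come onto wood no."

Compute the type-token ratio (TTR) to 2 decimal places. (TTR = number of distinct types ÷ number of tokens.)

0.61

N = 18 tokens, V = 11 types.
TTR = V / N = 11 / 18 = 0.61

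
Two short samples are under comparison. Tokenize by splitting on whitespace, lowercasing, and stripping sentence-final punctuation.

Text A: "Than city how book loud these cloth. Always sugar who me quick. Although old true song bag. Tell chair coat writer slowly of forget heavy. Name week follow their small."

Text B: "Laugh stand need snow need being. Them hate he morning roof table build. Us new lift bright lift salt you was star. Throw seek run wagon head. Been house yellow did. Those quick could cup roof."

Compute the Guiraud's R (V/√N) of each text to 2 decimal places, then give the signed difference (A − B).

-0.02

A: V=30, N=30, R=5.48
B: V=33, N=36, R=5.50
Difference = 5.48 − 5.50 = -0.02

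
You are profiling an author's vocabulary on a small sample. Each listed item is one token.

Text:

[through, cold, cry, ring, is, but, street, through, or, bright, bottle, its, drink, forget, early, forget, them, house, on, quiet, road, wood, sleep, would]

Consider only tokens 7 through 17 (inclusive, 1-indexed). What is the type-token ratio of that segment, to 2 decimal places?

0.91

Segment tokens 7–17: street, through, or, bright, bottle, its, drink, forget, early, forget, them
Segment N = 11, segment V = 10.
TTR = 10 / 11 = 0.91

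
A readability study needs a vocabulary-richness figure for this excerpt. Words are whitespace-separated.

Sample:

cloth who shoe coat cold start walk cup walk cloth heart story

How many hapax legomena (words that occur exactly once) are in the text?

Frequencies: cloth:2, walk:2, who:1, shoe:1, coat:1, cold:1, start:1, cup:1, heart:1, story:1
Hapax (freq=1): coat, cold, cup, heart, shoe, start, story, who

8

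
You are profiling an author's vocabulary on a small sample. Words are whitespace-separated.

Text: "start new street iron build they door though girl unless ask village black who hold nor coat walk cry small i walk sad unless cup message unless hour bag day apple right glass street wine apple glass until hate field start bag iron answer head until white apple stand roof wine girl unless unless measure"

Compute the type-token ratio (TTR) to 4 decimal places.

N = 55 tokens, V = 40 types.
TTR = V / N = 40 / 55 = 0.7273

0.7273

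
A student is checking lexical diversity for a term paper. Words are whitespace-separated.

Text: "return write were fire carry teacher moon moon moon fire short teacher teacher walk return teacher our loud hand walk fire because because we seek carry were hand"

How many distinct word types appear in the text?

15

Distinct types: {because, carry, fire, hand, loud, moon, our, return, seek, short, teacher, walk, we, were, write}
V = 15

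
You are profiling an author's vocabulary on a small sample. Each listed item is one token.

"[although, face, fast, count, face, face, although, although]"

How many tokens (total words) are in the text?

8

Tokens: although, face, fast, count, face, face, although, although
N = 8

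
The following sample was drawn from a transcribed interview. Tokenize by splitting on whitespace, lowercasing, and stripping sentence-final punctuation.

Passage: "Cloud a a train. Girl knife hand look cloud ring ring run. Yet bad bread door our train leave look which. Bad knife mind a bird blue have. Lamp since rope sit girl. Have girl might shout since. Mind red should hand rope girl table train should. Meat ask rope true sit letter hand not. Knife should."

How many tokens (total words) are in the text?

Tokens: cloud, a, a, train, girl, knife, hand, look, cloud, ring, ring, run, yet, bad, bread, door, our, train, leave, look, which, bad, knife, mind, a, bird, blue, have, lamp, since, rope, sit, girl, have, girl, might, shout, since, mind, red, should, hand, rope, girl, table, train, should, meat, ask, rope, true, sit, letter, hand, not, knife, should
N = 57

57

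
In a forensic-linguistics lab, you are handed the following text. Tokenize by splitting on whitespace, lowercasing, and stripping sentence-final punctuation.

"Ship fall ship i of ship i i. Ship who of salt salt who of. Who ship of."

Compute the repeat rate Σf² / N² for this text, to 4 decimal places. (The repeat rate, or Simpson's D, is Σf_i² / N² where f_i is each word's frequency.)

Frequencies: ship:5, of:4, i:3, who:3, salt:2, fall:1
Σf² = 64; N² = 324
Repeat rate = 64 / 324 = 0.1975

0.1975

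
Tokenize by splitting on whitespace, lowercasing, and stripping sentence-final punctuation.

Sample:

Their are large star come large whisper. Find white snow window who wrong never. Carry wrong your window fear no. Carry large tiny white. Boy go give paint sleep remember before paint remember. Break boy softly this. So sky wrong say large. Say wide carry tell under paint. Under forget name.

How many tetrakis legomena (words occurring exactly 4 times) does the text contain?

1

Frequencies: large:4, wrong:3, carry:3, paint:3, white:2, window:2, boy:2, remember:2, say:2, under:2, their:1, are:1, star:1, come:1, whisper:1, find:1, snow:1, who:1, never:1, your:1, … (16 more, each freq 1)
Words with frequency 4: large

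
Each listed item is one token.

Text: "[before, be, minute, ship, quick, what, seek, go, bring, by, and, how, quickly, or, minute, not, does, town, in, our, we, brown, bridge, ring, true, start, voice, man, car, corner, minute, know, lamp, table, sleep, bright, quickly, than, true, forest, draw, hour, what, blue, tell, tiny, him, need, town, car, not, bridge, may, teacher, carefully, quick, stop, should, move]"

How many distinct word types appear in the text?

49

Distinct types: {and, be, before, blue, bridge, bright, bring, brown, by, car, carefully, corner, does, draw, forest, go, him, hour, how, in, know, lamp, man, may, minute, move, need, not, or, our, quick, quickly, ring, seek, ship, should, sleep, start, stop, table, teacher, tell, than, tiny, town, true, voice, we, what}
V = 49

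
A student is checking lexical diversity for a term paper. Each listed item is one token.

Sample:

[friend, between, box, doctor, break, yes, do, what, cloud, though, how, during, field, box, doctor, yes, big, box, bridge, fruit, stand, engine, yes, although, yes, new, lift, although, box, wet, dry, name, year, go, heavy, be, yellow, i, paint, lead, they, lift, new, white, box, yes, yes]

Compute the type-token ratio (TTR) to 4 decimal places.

N = 47 tokens, V = 34 types.
TTR = V / N = 34 / 47 = 0.7234

0.7234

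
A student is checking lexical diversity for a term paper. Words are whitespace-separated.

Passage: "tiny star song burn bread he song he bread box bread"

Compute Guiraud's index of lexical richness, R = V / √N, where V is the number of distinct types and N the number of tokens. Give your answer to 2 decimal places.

2.11

N = 11, V = 7.
√N = 3.316625
R = 7 / 3.316625 = 2.11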